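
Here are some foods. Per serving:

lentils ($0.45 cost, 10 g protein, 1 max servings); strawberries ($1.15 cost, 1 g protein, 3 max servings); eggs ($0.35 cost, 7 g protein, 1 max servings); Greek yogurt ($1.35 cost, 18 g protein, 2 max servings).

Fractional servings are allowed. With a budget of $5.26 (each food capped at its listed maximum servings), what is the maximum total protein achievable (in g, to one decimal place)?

54.5 g

Protein per dollar: lentils 22.22, eggs 20, Greek yogurt 13.33, strawberries 0.8696.
Take 1 serving of lentils: spends $0.45, +10.0 g protein (running total 10.0 g).
Take 1 serving of eggs: spends $0.35, +7.0 g protein (running total 17.0 g).
Take 2 servings of Greek yogurt: spends $2.70, +36.0 g protein (running total 53.0 g).
Take 1.53 servings of strawberries: spends $1.76, +1.5 g protein (running total 54.5 g).
Greedy by best ratio exhausts the cost allowance optimally: 54.5 g.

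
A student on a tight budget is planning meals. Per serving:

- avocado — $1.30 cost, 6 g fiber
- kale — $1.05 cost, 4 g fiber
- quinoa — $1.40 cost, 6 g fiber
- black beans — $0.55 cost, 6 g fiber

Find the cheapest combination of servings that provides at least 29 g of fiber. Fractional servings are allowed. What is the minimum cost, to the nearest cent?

$2.66

Cost per g of fiber: black beans $0.0917, avocado $0.2167, quinoa $0.2333, kale $0.2625.
With no serving limits, use only black beans: 29 g / 6 g = 4.833 servings × $0.55 = $2.66.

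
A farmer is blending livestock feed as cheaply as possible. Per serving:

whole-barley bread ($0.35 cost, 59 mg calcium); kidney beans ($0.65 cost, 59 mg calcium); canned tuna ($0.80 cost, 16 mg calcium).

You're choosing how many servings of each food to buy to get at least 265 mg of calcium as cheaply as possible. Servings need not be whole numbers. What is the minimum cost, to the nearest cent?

$1.57

Cost per mg of calcium: whole-barley bread $0.0059, kidney beans $0.0110, canned tuna $0.0500.
With no serving limits, use only whole-barley bread: 265 mg / 59 mg = 4.492 servings × $0.35 = $1.57.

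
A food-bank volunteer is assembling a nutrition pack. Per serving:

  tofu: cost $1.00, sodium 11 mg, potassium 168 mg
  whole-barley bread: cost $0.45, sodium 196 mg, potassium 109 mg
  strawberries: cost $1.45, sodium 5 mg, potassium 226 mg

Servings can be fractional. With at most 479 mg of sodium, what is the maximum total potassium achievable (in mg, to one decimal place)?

Potassium per mg sodium: strawberries 45.2, tofu 15.27, whole-barley bread 0.5561.
With no serving limits, spend the whole sodium allowance on strawberries: 479 mg / 5 mg × 226 mg = 21650.8 mg.

21650.8 mg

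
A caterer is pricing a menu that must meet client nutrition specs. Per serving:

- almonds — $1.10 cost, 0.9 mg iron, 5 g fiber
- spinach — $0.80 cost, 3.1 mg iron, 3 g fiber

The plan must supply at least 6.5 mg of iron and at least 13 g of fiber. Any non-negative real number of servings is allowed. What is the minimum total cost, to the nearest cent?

$3.09

With two linear requirements the optimum uses one or two foods; enumerate the corners.
almonds only: max(6.5/0.9, 13/5) = 7.222 servings → $7.94.
spinach only: max(6.5/3.1, 13/3) = 4.333 servings → $3.47.
almonds + spinach with both tight: 1.625 servings and 1.625 servings → $3.09.
So the least-cost plan costs $3.09.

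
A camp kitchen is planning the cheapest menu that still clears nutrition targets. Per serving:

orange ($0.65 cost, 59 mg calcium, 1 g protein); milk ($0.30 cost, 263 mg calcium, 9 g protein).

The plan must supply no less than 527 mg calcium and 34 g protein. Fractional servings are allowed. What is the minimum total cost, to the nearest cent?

$1.13

An LP optimum is at a vertex; with two nutrient constraints at most two foods are used. Check each candidate.
orange only: max(527/59, 34/1) = 34 servings → $22.10.
milk only: max(527/263, 34/9) = 3.778 servings → $1.13.
orange + milk: the both-tight solution has a negative serving — not a feasible corner.
The minimum over all feasible corners is $1.13.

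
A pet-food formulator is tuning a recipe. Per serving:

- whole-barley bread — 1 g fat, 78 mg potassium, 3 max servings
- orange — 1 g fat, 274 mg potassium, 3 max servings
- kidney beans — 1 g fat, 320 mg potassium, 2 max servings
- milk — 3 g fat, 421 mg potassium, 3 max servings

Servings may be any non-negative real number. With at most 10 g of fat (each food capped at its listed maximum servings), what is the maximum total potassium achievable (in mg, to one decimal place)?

2163.7 mg

Potassium per g fat: kidney beans 320, orange 274, milk 140.3, whole-barley bread 78.
Take 2 servings of kidney beans: uses 2 g fat, +640.0 mg potassium (running total 640.0 mg).
Take 3 servings of orange: uses 3 g fat, +822.0 mg potassium (running total 1462.0 mg).
Take 1.667 servings of milk: uses 5 g fat, +701.7 mg potassium (running total 2163.7 mg).
Filling greedily by potassium-per-g fat is optimal for one linear limit, giving 2163.7 mg.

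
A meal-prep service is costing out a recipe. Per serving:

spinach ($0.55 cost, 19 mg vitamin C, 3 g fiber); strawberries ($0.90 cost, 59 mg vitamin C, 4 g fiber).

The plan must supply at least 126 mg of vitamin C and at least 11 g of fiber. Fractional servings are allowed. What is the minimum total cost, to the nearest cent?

spinach only: max(126/19, 11/3) = 6.632 servings → $3.65.
strawberries only: max(126/59, 11/4) = 2.75 servings → $2.48.
spinach + strawberries with both tight: 1.436 servings and 1.673 servings → $2.30.
So the least-cost plan costs $2.30.

$2.30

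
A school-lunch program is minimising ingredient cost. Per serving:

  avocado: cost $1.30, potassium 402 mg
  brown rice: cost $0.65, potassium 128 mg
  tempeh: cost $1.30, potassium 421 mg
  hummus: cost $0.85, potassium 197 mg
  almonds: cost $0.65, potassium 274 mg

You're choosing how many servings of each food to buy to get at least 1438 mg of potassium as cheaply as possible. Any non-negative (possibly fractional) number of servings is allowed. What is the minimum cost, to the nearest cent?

$3.41

Cost per mg of potassium: almonds $0.0024, tempeh $0.0031, avocado $0.0032, hummus $0.0043, brown rice $0.0051.
With no serving limits, use only almonds: 1438 mg / 274 mg = 5.248 servings × $0.65 = $3.41.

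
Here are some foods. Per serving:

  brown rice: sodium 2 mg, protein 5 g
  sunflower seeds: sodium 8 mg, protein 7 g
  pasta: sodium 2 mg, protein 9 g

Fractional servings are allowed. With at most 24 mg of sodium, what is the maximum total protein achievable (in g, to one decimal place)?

Protein per mg sodium: pasta 4.5, brown rice 2.5, sunflower seeds 0.875.
With no serving limits, spend the whole sodium allowance on pasta: 24 mg / 2 mg × 9 g = 108.0 g.

108.0 g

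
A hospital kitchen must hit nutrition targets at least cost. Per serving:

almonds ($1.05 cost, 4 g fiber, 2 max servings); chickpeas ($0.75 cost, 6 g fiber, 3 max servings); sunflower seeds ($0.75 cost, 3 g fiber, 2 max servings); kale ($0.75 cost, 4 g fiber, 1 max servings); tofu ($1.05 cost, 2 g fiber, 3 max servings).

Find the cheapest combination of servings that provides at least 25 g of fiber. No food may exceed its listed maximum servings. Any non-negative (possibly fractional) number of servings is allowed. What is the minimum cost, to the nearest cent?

Cost per g of fiber: chickpeas $0.1250, kale $0.1875, sunflower seeds $0.2500, almonds $0.2625, tofu $0.5250.
Take 3 servings of chickpeas: +18.0 g fiber for $2.25 (total $2.25, still need 7.0 g).
Take 1 serving of kale: +4.0 g fiber for $0.75 (total $3.00, still need 3.0 g).
Take 1 serving of sunflower seeds: +3.0 g fiber for $0.75 (total $3.75, still need 0.0 g).
Filling from the cheapest source first is optimal under one linear minimum: $3.75.

$3.75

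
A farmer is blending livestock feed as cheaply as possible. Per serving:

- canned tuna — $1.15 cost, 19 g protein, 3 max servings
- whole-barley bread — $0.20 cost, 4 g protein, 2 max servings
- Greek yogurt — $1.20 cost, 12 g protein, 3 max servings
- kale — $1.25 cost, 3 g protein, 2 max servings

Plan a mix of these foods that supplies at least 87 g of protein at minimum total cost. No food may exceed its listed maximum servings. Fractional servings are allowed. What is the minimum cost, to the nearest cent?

$6.05

Cost per g of protein: whole-barley bread $0.0500, canned tuna $0.0605, Greek yogurt $0.1000, kale $0.4167.
Take 2 servings of whole-barley bread: +8.0 g protein for $0.40 (total $0.40, still need 79.0 g).
Take 3 servings of canned tuna: +57.0 g protein for $3.45 (total $3.85, still need 22.0 g).
Take 1.833 servings of Greek yogurt: +22.0 g protein for $2.20 (total $6.05, still need 0.0 g).
Greedy by cheapest-per-g is optimal for a single linear constraint, so the minimum cost is $6.05.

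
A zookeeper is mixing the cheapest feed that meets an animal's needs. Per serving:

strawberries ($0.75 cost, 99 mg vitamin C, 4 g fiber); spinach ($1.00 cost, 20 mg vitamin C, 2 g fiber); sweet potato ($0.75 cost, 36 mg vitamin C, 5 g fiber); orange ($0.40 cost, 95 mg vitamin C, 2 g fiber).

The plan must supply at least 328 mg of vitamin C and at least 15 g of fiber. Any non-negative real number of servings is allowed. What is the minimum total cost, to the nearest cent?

Check every corner: each single food scaled to meet both minima, and each pair solved so both constraints bind.
strawberries only: max(328/99, 15/4) = 3.75 servings → $2.81.
spinach only: max(328/20, 15/2) = 16.4 servings → $16.40.
sweet potato only: max(328/36, 15/5) = 9.111 servings → $6.83.
orange only: max(328/95, 15/2) = 7.5 servings → $3.00.
strawberries + spinach with both tight: 3.017 servings and 1.466 servings → $3.73.
strawberries + sweet potato with both tight: 3.134 servings and 0.4929 servings → $2.72.
strawberries + orange with both targets exact would need a negative amount; discard.
spinach + sweet potato: the both-tight solution has a negative serving — not a feasible corner.
spinach + orange with both tight: 5.127 servings and 2.373 servings → $6.08.
sweet potato + orange with both tight: 1.908 servings and 2.73 servings → $2.52.
Cheapest feasible corner: $2.52.

$2.52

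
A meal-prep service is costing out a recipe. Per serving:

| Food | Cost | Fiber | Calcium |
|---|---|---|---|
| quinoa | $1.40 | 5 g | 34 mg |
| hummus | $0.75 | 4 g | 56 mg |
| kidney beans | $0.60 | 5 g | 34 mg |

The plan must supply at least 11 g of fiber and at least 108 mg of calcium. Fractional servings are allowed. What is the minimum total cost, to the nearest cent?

$1.63

quinoa only: max(11/5, 108/34) = 3.176 servings → $4.45.
hummus only: max(11/4, 108/56) = 2.75 servings → $2.06.
kidney beans only: max(11/5, 108/34) = 3.176 servings → $1.91.
quinoa + hummus with both tight: 1.278 servings and 1.153 servings → $2.65.
quinoa + kidney beans (both tight): parallel constraints — no distinct corner.
hummus + kidney beans with both tight: 1.153 servings and 1.278 servings → $1.63.
Cheapest feasible corner: $1.63.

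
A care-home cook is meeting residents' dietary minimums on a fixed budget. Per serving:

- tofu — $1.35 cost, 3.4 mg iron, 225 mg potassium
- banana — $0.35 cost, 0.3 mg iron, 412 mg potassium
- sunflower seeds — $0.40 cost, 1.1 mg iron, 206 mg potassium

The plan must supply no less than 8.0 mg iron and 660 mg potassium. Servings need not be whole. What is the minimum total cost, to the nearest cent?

$2.91

Check every corner: each single food scaled to meet both minima, and each pair solved so both constraints bind.
tofu only: max(8.0/3.4, 660/225) = 2.933 servings → $3.96.
banana only: max(8.0/0.3, 660/412) = 26.67 servings → $9.33.
sunflower seeds only: max(8.0/1.1, 660/206) = 7.273 servings → $2.91.
tofu + banana with both tight: 2.324 servings and 0.333 servings → $3.25.
tofu + sunflower seeds with both tight: 2.036 servings and 0.9803 servings → $3.14.
banana + sunflower seeds: intersection lies outside the first quadrant.
So the least-cost plan costs $2.91.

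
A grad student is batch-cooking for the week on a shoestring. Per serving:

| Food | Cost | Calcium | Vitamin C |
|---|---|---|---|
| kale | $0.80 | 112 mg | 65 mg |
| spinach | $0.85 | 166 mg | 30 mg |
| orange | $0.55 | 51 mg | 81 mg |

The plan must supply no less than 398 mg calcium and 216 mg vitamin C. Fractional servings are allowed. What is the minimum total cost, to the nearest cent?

$2.62

Compare the cost at each extreme point of the feasible region.
kale only: max(398/112, 216/65) = 3.554 servings → $2.84.
spinach only: max(398/166, 216/30) = 7.2 servings → $6.12.
orange only: max(398/51, 216/81) = 7.804 servings → $4.29.
kale + spinach with both tight: 3.219 servings and 0.2258 servings → $2.77.
kale + orange: intersection lies outside the first quadrant.
spinach + orange with both tight: 1.781 servings and 2.007 servings → $2.62.
So the least-cost plan costs $2.62.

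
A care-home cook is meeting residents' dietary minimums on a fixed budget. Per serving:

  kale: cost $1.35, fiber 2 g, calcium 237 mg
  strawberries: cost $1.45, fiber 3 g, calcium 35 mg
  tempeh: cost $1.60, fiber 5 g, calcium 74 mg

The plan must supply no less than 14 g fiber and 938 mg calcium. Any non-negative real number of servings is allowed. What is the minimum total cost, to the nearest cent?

For a min-cost LP with two ≥-constraints, a basic feasible solution has at most two positive variables.
kale only: max(14/2, 938/237) = 7 servings → $9.45.
strawberries only: max(14/3, 938/35) = 26.8 servings → $38.86.
tempeh only: max(14/5, 938/74) = 12.68 servings → $20.28.
kale + strawberries with both tight: 3.626 servings and 2.25 servings → $8.16.
kale + tempeh with both tight: 3.524 servings and 1.391 servings → $6.98.
strawberries + tempeh with both targets exact would need a negative amount; discard.
The minimum over all feasible corners is $6.98.

$6.98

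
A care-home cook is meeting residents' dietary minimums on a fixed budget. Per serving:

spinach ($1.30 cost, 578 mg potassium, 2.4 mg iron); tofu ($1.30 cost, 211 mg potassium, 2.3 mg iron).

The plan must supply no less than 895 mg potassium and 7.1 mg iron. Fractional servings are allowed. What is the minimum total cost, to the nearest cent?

$3.85

Minimising a linear cost over {potassium ≥ 895, iron ≥ 7.1, servings ≥ 0} — the optimum is at a vertex, using one or two foods.
spinach only: max(895/578, 7.1/2.4) = 2.958 servings → $3.85.
tofu only: max(895/211, 7.1/2.3) = 4.242 servings → $5.51.
spinach + tofu with both tight: 0.6809 servings and 2.376 servings → $3.97.
Cheapest feasible corner: $3.85.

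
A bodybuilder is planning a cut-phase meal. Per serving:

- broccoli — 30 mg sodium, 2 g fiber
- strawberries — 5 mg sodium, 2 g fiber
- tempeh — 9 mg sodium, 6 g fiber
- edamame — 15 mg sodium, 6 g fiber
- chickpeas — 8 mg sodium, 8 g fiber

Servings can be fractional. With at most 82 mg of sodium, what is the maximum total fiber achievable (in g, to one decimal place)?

Fiber per mg sodium: chickpeas 1, tempeh 0.6667, strawberries 0.4, edamame 0.4, broccoli 0.06667.
With no serving limits, spend the whole sodium allowance on chickpeas: 82 mg / 8 mg × 8 g = 82.0 g.

82.0 g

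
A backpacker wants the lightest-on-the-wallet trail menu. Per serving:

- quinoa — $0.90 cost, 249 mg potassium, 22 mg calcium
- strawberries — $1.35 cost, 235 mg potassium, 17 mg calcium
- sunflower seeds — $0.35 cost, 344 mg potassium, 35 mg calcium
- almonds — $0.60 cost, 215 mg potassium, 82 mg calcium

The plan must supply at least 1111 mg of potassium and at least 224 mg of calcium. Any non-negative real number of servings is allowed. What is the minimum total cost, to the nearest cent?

At the optimum either one food covers both requirements or two foods hit both targets exactly; no other combination can be cheaper.
quinoa only: max(1111/249, 224/22) = 10.18 servings → $9.16.
strawberries only: max(1111/235, 224/17) = 13.18 servings → $17.79.
sunflower seeds only: max(1111/344, 224/35) = 6.4 servings → $2.24.
almonds only: max(1111/215, 224/82) = 5.167 servings → $3.10.
quinoa + strawberries: the both-tight solution has a negative serving — not a feasible corner.
quinoa + sunflower seeds: the both-tight solution has a negative serving — not a feasible corner.
quinoa + almonds with both tight: 2.737 servings and 1.997 servings → $3.66.
strawberries + sunflower seeds: the both-tight solution has a negative serving — not a feasible corner.
strawberries + almonds with both tight: 2.75 servings and 2.162 servings → $5.01.
sunflower seeds + almonds with both tight: 2.076 servings and 1.846 servings → $1.83.
The minimum over all feasible corners is $1.83.

$1.83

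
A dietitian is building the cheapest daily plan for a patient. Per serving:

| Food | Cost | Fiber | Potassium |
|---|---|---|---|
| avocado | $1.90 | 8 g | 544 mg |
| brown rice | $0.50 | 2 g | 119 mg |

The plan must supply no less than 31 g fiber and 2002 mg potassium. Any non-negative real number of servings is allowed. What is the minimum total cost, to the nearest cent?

At the optimum either one food covers both requirements or two foods hit both targets exactly; no other combination can be cheaper.
avocado only: max(31/8, 2002/544) = 3.875 servings → $7.36.
brown rice only: max(31/2, 2002/119) = 16.82 servings → $8.41.
avocado + brown rice with both tight: 2.316 servings and 6.235 servings → $7.52.
Cheapest feasible corner: $7.36.

$7.36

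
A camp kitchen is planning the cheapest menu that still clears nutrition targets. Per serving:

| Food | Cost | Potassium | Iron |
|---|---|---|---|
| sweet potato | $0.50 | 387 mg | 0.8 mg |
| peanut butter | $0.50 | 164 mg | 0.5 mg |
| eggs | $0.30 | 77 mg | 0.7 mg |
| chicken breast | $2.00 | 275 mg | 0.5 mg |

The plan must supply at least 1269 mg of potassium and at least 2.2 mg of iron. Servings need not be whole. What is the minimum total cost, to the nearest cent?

With two linear requirements the optimum uses one or two foods; enumerate the corners.
sweet potato only: max(1269/387, 2.2/0.8) = 3.279 servings → $1.64.
peanut butter only: max(1269/164, 2.2/0.5) = 7.738 servings → $3.87.
eggs only: max(1269/77, 2.2/0.7) = 16.48 servings → $4.94.
chicken breast only: max(1269/275, 2.2/0.5) = 4.615 servings → $9.23.
sweet potato + peanut butter: the both-tight solution has a negative serving — not a feasible corner.
sweet potato + eggs: intersection lies outside the first quadrant.
sweet potato + chicken breast with both targets exact would need a negative amount; discard.
peanut butter + eggs: intersection lies outside the first quadrant.
peanut butter + chicken breast with both targets exact would need a negative amount; discard.
eggs + chicken breast: intersection lies outside the first quadrant.
The minimum over all feasible corners is $1.64.

$1.64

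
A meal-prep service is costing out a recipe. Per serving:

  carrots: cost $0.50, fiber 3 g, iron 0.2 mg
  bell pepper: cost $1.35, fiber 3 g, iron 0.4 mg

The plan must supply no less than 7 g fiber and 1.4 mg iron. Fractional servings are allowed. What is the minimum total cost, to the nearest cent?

$3.50

This is a tiny linear program; its minimum lies at a vertex of the feasible set. List the vertices and price them.
carrots only: max(7/3, 1.4/0.2) = 7 servings → $3.50.
bell pepper only: max(7/3, 1.4/0.4) = 3.5 servings → $4.72.
carrots + bell pepper: the both-tight solution has a negative serving — not a feasible corner.
So the least-cost plan costs $3.50.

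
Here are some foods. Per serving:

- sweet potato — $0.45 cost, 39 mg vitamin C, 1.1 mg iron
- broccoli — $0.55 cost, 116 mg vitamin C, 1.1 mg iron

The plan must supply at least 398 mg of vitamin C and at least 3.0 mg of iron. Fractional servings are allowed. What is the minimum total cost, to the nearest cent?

$1.89

With two linear requirements the optimum uses one or two foods; enumerate the corners.
sweet potato only: max(398/39, 3.0/1.1) = 10.21 servings → $4.59.
broccoli only: max(398/116, 3.0/1.1) = 3.431 servings → $1.89.
sweet potato + broccoli with both targets exact would need a negative amount; discard.
The minimum over all feasible corners is $1.89.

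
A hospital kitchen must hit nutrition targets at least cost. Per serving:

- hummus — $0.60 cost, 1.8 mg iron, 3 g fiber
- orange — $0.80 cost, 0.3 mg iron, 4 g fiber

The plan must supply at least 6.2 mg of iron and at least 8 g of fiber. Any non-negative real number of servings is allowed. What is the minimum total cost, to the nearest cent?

An LP optimum is at a vertex; with two nutrient constraints at most two foods are used. Check each candidate.
hummus only: max(6.2/1.8, 8/3) = 3.444 servings → $2.07.
orange only: max(6.2/0.3, 8/4) = 20.67 servings → $16.53.
hummus + orange with both targets exact would need a negative amount; discard.
Cheapest feasible corner: $2.07.

$2.07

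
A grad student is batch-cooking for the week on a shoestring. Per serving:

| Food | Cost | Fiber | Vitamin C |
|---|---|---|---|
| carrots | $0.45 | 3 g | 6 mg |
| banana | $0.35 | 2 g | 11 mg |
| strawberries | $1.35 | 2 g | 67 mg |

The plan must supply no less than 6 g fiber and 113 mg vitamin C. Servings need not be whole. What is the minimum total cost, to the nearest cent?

carrots only: max(6/3, 113/6) = 18.83 servings → $8.47.
banana only: max(6/2, 113/11) = 10.27 servings → $3.60.
strawberries only: max(6/2, 113/67) = 3 servings → $4.05.
carrots + banana: the both-tight solution has a negative serving — not a feasible corner.
carrots + strawberries with both tight: 0.9312 servings and 1.603 servings → $2.58.
banana + strawberries with both tight: 1.571 servings and 1.429 servings → $2.48.
The minimum over all feasible corners is $2.48.

$2.48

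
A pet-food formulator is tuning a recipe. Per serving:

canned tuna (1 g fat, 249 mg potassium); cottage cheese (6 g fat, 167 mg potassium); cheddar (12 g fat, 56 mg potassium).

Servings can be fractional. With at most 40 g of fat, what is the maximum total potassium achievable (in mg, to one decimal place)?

9960.0 mg

Potassium per g fat: canned tuna 249, cottage cheese 27.83, cheddar 4.667.
With no serving limits, spend the whole fat allowance on canned tuna: 40 g / 1 g × 249 mg = 9960.0 mg.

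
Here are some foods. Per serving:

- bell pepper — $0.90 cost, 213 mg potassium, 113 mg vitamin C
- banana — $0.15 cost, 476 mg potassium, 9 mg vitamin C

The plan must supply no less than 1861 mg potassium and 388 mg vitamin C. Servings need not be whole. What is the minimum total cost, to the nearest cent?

$3.28

Compare the cost at each extreme point of the feasible region.
bell pepper only: max(1861/213, 388/113) = 8.737 servings → $7.86.
banana only: max(1861/476, 388/9) = 43.11 servings → $6.47.
bell pepper + banana with both tight: 3.238 servings and 2.461 servings → $3.28.
So the least-cost plan costs $3.28.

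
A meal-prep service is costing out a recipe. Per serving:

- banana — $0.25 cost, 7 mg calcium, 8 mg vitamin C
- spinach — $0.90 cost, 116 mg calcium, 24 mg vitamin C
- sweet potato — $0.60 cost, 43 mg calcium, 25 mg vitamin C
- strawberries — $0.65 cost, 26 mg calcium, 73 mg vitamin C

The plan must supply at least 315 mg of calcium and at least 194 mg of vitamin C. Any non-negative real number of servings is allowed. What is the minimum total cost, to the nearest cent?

With two linear requirements the optimum uses one or two foods; enumerate the corners.
banana only: max(315/7, 194/8) = 45 servings → $11.25.
spinach only: max(315/116, 194/24) = 8.083 servings → $7.28.
sweet potato only: max(315/43, 194/25) = 7.76 servings → $4.66.
strawberries only: max(315/26, 194/73) = 12.12 servings → $7.88.
banana + spinach with both tight: 19.66 servings and 1.529 servings → $6.29.
banana + sweet potato with both tight: 2.763 servings and 6.876 servings → $4.82.
banana + strawberries with both targets exact would need a negative amount; discard.
spinach + sweet potato: the both-tight solution has a negative serving — not a feasible corner.
spinach + strawberries with both tight: 2.289 servings and 1.905 servings → $3.30.
sweet potato + strawberries with both tight: 7.212 servings and 0.1876 servings → $4.45.
So the least-cost plan costs $3.30.

$3.30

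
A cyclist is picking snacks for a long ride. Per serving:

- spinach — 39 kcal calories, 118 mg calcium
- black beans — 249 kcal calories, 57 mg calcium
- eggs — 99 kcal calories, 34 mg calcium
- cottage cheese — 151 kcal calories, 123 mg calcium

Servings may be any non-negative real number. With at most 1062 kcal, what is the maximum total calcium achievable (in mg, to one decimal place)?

Calcium per kcal: spinach 3.026, cottage cheese 0.8146, eggs 0.3434, black beans 0.2289.
With no serving limits, spend the whole calories allowance on spinach: 1062 kcal / 39 kcal × 118 mg = 3213.2 mg.

3213.2 mg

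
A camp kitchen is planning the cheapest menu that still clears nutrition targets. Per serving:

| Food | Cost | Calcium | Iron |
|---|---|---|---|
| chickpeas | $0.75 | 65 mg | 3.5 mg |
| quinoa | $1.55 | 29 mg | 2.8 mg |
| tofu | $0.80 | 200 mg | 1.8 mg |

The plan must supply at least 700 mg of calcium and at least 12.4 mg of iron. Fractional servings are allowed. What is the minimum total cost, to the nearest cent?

A basic optimal solution has at most two foods positive. Try each food alone and each pair with both targets met exactly.
chickpeas only: max(700/65, 12.4/3.5) = 10.77 servings → $8.08.
quinoa only: max(700/29, 12.4/2.8) = 24.14 servings → $37.41.
tofu only: max(700/200, 12.4/1.8) = 6.889 servings → $5.51.
chickpeas + quinoa with both targets exact would need a negative amount; discard.
chickpeas + tofu with both tight: 2.093 servings and 2.82 servings → $3.83.
quinoa + tofu with both tight: 2.403 servings and 3.152 servings → $6.25.
So the least-cost plan costs $3.83.

$3.83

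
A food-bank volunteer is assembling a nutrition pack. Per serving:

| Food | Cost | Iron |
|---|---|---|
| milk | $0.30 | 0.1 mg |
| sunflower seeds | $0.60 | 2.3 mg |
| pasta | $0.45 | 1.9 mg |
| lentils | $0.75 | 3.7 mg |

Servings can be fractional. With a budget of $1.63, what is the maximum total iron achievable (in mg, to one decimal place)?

Iron per dollar: lentils 4.933, pasta 4.222, sunflower seeds 3.833, milk 0.3333.
With no serving limits, spend the whole cost allowance on lentils: $1.63 / $0.75 × 3.7 mg = 8.0 mg.

8.0 mg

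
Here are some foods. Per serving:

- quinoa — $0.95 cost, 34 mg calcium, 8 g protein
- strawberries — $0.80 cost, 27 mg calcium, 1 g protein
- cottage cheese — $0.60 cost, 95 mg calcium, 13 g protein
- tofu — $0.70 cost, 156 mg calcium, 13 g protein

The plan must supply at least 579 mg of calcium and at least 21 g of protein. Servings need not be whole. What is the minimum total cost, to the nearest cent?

Minimising a linear cost over {calcium ≥ 579, protein ≥ 21, servings ≥ 0} — the optimum is at a vertex, using one or two foods.
quinoa only: max(579/34, 21/8) = 17.03 servings → $16.18.
strawberries only: max(579/27, 21/1) = 21.44 servings → $17.16.
cottage cheese only: max(579/95, 21/13) = 6.095 servings → $3.66.
tofu only: max(579/156, 21/13) = 3.712 servings → $2.60.
quinoa + strawberries: the both-tight solution has a negative serving — not a feasible corner.
quinoa + cottage cheese: the both-tight solution has a negative serving — not a feasible corner.
quinoa + tofu with both targets exact would need a negative amount; discard.
strawberries + cottage cheese: the both-tight solution has a negative serving — not a feasible corner.
strawberries + tofu: the both-tight solution has a negative serving — not a feasible corner.
cottage cheese + tofu: intersection lies outside the first quadrant.
So the least-cost plan costs $2.60.

$2.60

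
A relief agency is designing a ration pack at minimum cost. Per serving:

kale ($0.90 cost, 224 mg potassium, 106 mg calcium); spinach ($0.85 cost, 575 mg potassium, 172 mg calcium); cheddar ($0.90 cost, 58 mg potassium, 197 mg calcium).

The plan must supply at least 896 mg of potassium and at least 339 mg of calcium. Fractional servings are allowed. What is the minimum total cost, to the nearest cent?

The cheapest plan sits at a corner of the feasible region — with two constraints it uses at most two foods.
kale only: max(896/224, 339/106) = 4 servings → $3.60.
spinach only: max(896/575, 339/172) = 1.971 servings → $1.68.
cheddar only: max(896/58, 339/197) = 15.45 servings → $13.90.
kale + spinach with both tight: 1.82 servings and 0.8492 servings → $2.36.
kale + cheddar: the both-tight solution has a negative serving — not a feasible corner.
spinach + cheddar with both tight: 1.518 servings and 0.3951 servings → $1.65.
The minimum over all feasible corners is $1.65.

$1.65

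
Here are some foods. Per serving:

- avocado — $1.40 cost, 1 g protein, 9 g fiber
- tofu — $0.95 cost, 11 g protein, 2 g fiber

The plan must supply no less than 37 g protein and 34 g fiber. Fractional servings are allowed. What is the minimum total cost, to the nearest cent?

Minimising a linear cost over {protein ≥ 37, fiber ≥ 34, servings ≥ 0} — the optimum is at a vertex, using one or two foods.
avocado only: max(37/1, 34/9) = 37 servings → $51.80.
tofu only: max(37/11, 34/2) = 17 servings → $16.15.
avocado + tofu with both tight: 3.093 servings and 3.082 servings → $7.26.
The minimum over all feasible corners is $7.26.

$7.26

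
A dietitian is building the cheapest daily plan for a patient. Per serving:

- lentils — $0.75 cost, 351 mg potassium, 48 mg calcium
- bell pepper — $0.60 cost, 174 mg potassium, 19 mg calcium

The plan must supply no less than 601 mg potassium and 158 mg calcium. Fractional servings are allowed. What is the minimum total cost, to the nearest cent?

$2.47

An LP optimum is at a vertex; with two nutrient constraints at most two foods are used. Check each candidate.
lentils only: max(601/351, 158/48) = 3.292 servings → $2.47.
bell pepper only: max(601/174, 158/19) = 8.316 servings → $4.99.
lentils + bell pepper with both targets exact would need a negative amount; discard.
The minimum over all feasible corners is $2.47.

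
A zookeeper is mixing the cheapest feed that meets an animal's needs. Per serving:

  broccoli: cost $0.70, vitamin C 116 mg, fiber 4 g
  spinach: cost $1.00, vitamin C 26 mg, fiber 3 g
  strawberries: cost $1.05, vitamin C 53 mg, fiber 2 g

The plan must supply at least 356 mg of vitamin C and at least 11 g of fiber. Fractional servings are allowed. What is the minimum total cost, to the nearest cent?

$2.15

broccoli only: max(356/116, 11/4) = 3.069 servings → $2.15.
spinach only: max(356/26, 11/3) = 13.69 servings → $13.69.
strawberries only: max(356/53, 11/2) = 6.717 servings → $7.05.
broccoli + spinach with both targets exact would need a negative amount; discard.
broccoli + strawberries: intersection lies outside the first quadrant.
spinach + strawberries: the both-tight solution has a negative serving — not a feasible corner.
Cheapest feasible corner: $2.15.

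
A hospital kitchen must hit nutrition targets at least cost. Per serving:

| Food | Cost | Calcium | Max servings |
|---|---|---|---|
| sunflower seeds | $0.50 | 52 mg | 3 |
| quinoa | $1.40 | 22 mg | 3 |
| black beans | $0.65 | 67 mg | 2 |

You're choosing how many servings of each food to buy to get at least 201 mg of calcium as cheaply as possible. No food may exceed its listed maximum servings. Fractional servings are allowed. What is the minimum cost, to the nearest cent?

Cost per mg of calcium: sunflower seeds $0.0096, black beans $0.0097, quinoa $0.0636.
Take 3 servings of sunflower seeds: +156.0 mg calcium for $1.50 (total $1.50, still need 45.0 mg).
Take 0.6716 servings of black beans: +45.0 mg calcium for $0.44 (total $1.94, still need 0.0 mg).
Filling from the cheapest source first is optimal under one linear minimum: $1.94.

$1.94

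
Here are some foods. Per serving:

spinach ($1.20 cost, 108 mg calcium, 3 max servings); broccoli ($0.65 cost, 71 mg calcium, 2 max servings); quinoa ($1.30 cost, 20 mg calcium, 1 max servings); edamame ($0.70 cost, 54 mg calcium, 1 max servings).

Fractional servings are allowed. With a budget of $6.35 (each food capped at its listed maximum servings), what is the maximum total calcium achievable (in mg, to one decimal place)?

Calcium per dollar: broccoli 109.2, spinach 90, edamame 77.14, quinoa 15.38.
Take 2 servings of broccoli: spends $1.30, +142.0 mg calcium (running total 142.0 mg).
Take 3 servings of spinach: spends $3.60, +324.0 mg calcium (running total 466.0 mg).
Take 1 serving of edamame: spends $0.70, +54.0 mg calcium (running total 520.0 mg).
Take 0.5769 servings of quinoa: spends $0.75, +11.5 mg calcium (running total 531.5 mg).
Filling greedily by calcium-per-dollar is optimal for one linear limit, giving 531.5 mg.

531.5 mg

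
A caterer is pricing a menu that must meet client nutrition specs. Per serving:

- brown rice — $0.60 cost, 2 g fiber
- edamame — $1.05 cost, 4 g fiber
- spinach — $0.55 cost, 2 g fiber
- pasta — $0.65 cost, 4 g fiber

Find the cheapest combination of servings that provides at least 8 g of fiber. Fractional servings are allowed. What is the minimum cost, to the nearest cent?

$1.30

Cost per g of fiber: pasta $0.1625, edamame $0.2625, spinach $0.2750, brown rice $0.3000.
With no serving limits, use only pasta: 8 g / 4 g = 2 servings × $0.65 = $1.30.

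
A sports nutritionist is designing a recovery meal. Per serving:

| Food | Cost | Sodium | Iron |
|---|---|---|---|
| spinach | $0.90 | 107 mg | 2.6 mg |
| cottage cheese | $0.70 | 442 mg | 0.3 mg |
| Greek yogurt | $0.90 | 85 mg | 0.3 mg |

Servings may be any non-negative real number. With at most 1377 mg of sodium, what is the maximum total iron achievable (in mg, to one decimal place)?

33.5 mg

Iron per mg sodium: spinach 0.0243, Greek yogurt 0.003529, cottage cheese 0.0006787.
With no serving limits, spend the whole sodium allowance on spinach: 1377 mg / 107 mg × 2.6 mg = 33.5 mg.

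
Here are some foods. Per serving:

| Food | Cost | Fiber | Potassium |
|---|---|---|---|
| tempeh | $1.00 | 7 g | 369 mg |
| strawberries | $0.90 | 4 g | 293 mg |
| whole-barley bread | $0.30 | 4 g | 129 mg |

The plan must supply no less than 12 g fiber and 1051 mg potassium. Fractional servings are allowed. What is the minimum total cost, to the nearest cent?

With two linear requirements the optimum uses one or two foods; enumerate the corners.
tempeh only: max(12/7, 1051/369) = 2.848 servings → $2.85.
strawberries only: max(12/4, 1051/293) = 3.587 servings → $3.23.
whole-barley bread only: max(12/4, 1051/129) = 8.147 servings → $2.44.
tempeh + strawberries: intersection lies outside the first quadrant.
tempeh + whole-barley bread: the both-tight solution has a negative serving — not a feasible corner.
strawberries + whole-barley bread with both targets exact would need a negative amount; discard.
So the least-cost plan costs $2.44.

$2.44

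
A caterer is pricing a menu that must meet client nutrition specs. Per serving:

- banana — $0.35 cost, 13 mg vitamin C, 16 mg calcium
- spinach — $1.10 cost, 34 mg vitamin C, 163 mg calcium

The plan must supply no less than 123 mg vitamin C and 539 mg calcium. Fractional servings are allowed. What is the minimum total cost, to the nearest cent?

$3.90

banana only: max(123/13, 539/16) = 33.69 servings → $11.79.
spinach only: max(123/34, 539/163) = 3.618 servings → $3.98.
banana + spinach with both tight: 1.094 servings and 3.199 servings → $3.90.
Cheapest feasible corner: $3.90.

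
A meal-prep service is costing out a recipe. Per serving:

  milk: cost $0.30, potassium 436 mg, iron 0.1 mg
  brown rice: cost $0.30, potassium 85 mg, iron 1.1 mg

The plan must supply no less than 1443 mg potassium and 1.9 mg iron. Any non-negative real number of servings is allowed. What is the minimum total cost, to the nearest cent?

$1.34

For a min-cost LP with two ≥-constraints, a basic feasible solution has at most two positive variables.
milk only: max(1443/436, 1.9/0.1) = 19 servings → $5.70.
brown rice only: max(1443/85, 1.9/1.1) = 16.98 servings → $5.09.
milk + brown rice with both tight: 3.027 servings and 1.452 servings → $1.34.
So the least-cost plan costs $1.34.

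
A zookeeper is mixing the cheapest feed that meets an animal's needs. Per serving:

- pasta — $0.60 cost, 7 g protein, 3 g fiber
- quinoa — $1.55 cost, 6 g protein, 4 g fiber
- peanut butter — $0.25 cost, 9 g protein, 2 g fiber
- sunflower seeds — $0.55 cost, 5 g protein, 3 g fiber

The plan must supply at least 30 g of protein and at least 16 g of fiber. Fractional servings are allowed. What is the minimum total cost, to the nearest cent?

$2.00

A basic optimal solution has at most two foods positive. Try each food alone and each pair with both targets met exactly.
pasta only: max(30/7, 16/3) = 5.333 servings → $3.20.
quinoa only: max(30/6, 16/4) = 5 servings → $7.75.
peanut butter only: max(30/9, 16/2) = 8 servings → $2.00.
sunflower seeds only: max(30/5, 16/3) = 6 servings → $3.30.
pasta + quinoa with both tight: 2.4 servings and 2.2 servings → $4.85.
pasta + peanut butter with both targets exact would need a negative amount; discard.
pasta + sunflower seeds with both tight: 1.667 servings and 3.667 servings → $3.02.
quinoa + peanut butter with both tight: 3.5 servings and 1 serving → $5.67.
quinoa + sunflower seeds: the both-tight solution has a negative serving — not a feasible corner.
peanut butter + sunflower seeds with both tight: 0.5882 servings and 4.941 servings → $2.86.
So the least-cost plan costs $2.00.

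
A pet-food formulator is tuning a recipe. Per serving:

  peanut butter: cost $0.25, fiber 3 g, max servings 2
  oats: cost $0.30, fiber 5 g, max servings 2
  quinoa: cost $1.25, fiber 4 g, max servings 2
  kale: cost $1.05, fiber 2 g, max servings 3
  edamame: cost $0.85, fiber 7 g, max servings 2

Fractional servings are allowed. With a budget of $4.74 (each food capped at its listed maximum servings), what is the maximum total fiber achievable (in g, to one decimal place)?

36.2 g

Fiber per dollar: oats 16.67, peanut butter 12, edamame 8.235, quinoa 3.2, kale 1.905.
Take 2 servings of oats: spends $0.60, +10.0 g fiber (running total 10.0 g).
Take 2 servings of peanut butter: spends $0.50, +6.0 g fiber (running total 16.0 g).
Take 2 servings of edamame: spends $1.70, +14.0 g fiber (running total 30.0 g).
Take 1.552 servings of quinoa: spends $1.94, +6.2 g fiber (running total 36.2 g).
Greedy by best ratio exhausts the cost allowance optimally: 36.2 g.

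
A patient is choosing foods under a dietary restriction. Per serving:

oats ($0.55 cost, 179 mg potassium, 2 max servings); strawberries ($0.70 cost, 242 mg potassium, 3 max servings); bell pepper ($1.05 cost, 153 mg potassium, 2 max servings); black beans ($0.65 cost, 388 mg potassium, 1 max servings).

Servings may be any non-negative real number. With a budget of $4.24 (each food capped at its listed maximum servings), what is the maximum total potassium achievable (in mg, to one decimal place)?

1528.8 mg

Potassium per dollar: black beans 596.9, strawberries 345.7, oats 325.5, bell pepper 145.7.
Take 1 serving of black beans: spends $0.65, +388.0 mg potassium (running total 388.0 mg).
Take 3 servings of strawberries: spends $2.10, +726.0 mg potassium (running total 1114.0 mg).
Take 2 servings of oats: spends $1.10, +358.0 mg potassium (running total 1472.0 mg).
Take 0.3714 servings of bell pepper: spends $0.39, +56.8 mg potassium (running total 1528.8 mg).
Greedy by best ratio exhausts the cost allowance optimally: 1528.8 mg.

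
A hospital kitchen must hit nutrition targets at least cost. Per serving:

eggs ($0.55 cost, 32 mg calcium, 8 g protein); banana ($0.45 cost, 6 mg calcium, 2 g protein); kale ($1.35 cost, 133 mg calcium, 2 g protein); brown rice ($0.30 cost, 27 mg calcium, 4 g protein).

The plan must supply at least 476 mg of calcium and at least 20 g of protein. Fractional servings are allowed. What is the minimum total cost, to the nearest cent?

eggs only: max(476/32, 20/8) = 14.88 servings → $8.18.
banana only: max(476/6, 20/2) = 79.33 servings → $35.70.
kale only: max(476/133, 20/2) = 10 servings → $13.50.
brown rice only: max(476/27, 20/4) = 17.63 servings → $5.29.
eggs + banana with both targets exact would need a negative amount; discard.
eggs + kale with both tight: 1.708 servings and 3.168 servings → $5.22.
eggs + brown rice: the both-tight solution has a negative serving — not a feasible corner.
banana + kale with both tight: 6.724 servings and 3.276 servings → $7.45.
banana + brown rice: intersection lies outside the first quadrant.
kale + brown rice with both tight: 2.854 servings and 3.573 servings → $4.92.
So the least-cost plan costs $4.92.

$4.92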